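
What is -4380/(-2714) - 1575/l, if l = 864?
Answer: -27235/130272 ≈ -0.20906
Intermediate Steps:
-4380/(-2714) - 1575/l = -4380/(-2714) - 1575/864 = -4380*(-1/2714) - 1575*1/864 = 2190/1357 - 175/96 = -27235/130272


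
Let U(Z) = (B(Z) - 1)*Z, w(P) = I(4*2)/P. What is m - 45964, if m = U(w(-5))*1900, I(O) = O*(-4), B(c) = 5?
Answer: 2676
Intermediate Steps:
I(O) = -4*O
w(P) = -32/P (w(P) = (-16*2)/P = (-4*8)/P = -32/P)
U(Z) = 4*Z (U(Z) = (5 - 1)*Z = 4*Z)
m = 48640 (m = (4*(-32/(-5)))*1900 = (4*(-32*(-⅕)))*1900 = (4*(32/5))*1900 = (128/5)*1900 = 48640)
m - 45964 = 48640 - 45964 = 2676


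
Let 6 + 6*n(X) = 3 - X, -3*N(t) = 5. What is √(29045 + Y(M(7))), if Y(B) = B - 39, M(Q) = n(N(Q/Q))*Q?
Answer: 4*√16315/3 ≈ 170.31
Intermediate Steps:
N(t) = -5/3 (N(t) = -⅓*5 = -5/3)
n(X) = -½ - X/6 (n(X) = -1 + (3 - X)/6 = -1 + (½ - X/6) = -½ - X/6)
M(Q) = -2*Q/9 (M(Q) = (-½ - ⅙*(-5/3))*Q = (-½ + 5/18)*Q = -2*Q/9)
Y(B) = -39 + B
√(29045 + Y(M(7))) = √(29045 + (-39 - 2/9*7)) = √(29045 + (-39 - 14/9)) = √(29045 - 365/9) = √(261040/9) = 4*√16315/3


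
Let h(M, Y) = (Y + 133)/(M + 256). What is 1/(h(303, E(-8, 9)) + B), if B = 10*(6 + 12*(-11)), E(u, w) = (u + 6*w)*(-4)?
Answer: -559/704391 ≈ -0.00079359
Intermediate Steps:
E(u, w) = -24*w - 4*u
h(M, Y) = (133 + Y)/(256 + M)
B = -1260 (B = 10*(6 - 132) = 10*(-126) = -1260)
1/(h(303, E(-8, 9)) + B) = 1/((133 + (-24*9 - 4*(-8)))/(256 + 303) - 1260) = 1/((133 + (-216 + 32))/559 - 1260) = 1/((133 - 184)/559 - 1260) = 1/((1/559)*(-51) - 1260) = 1/(-51/559 - 1260) = 1/(-704391/559) = -559/704391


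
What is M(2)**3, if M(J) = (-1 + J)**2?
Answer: 1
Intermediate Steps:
M(2)**3 = ((-1 + 2)**2)**3 = (1**2)**3 = 1**3 = 1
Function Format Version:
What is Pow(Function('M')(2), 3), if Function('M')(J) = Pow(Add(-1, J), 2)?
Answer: 1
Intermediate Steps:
Pow(Function('M')(2), 3) = Pow(Pow(Add(-1, 2), 2), 3) = Pow(Pow(1, 2), 3) = Pow(1, 3) = 1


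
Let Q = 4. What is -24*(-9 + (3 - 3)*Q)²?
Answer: -1944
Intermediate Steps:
-24*(-9 + (3 - 3)*Q)² = -24*(-9 + (3 - 3)*4)² = -24*(-9 + 0*4)² = -24*(-9 + 0)² = -24*(-9)² = -24*81 = -1944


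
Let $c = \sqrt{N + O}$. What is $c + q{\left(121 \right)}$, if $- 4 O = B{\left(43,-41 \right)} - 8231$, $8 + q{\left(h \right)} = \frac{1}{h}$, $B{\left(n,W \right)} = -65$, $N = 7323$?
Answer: $- \frac{967}{121} + \sqrt{9397} \approx 88.946$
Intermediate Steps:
$q{\left(h \right)} = -8 + \frac{1}{h}$
$O = 2074$ ($O = - \frac{-65 - 8231}{4} = \left(- \frac{1}{4}\right) \left(-8296\right) = 2074$)
$c = \sqrt{9397}$ ($c = \sqrt{7323 + 2074} = \sqrt{9397} \approx 96.938$)
$c + q{\left(121 \right)} = \sqrt{9397} - \left(8 - \frac{1}{121}\right) = \sqrt{9397} + \left(-8 + \frac{1}{121}\right) = \sqrt{9397} - \frac{967}{121} = - \frac{967}{121} + \sqrt{9397}$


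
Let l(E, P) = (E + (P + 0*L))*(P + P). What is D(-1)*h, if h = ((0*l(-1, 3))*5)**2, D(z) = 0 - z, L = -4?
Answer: 0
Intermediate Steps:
D(z) = -z
l(E, P) = 2*P*(E + P) (l(E, P) = (E + (P + 0*(-4)))*(P + P) = (E + (P + 0))*(2*P) = (E + P)*(2*P) = 2*P*(E + P))
h = 0 (h = ((0*(2*3*(-1 + 3)))*5)**2 = ((0*(2*3*2))*5)**2 = ((0*12)*5)**2 = (0*5)**2 = 0**2 = 0)
D(-1)*h = -1*(-1)*0 = 1*0 = 0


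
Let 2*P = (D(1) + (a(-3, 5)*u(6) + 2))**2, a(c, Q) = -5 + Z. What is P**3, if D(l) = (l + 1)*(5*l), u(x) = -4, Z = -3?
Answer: 907039232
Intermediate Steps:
a(c, Q) = -8 (a(c, Q) = -5 - 3 = -8)
D(l) = 5*l*(1 + l) (D(l) = (1 + l)*(5*l) = 5*l*(1 + l))
P = 968 (P = (5*1*(1 + 1) + (-8*(-4) + 2))**2/2 = (5*1*2 + (32 + 2))**2/2 = (10 + 34)**2/2 = (1/2)*44**2 = (1/2)*1936 = 968)
P**3 = 968**3 = 907039232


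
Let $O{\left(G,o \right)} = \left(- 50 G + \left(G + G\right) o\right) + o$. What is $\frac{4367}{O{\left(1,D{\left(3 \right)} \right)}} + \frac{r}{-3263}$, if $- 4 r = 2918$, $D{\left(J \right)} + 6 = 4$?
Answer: $- \frac{14208669}{182728} \approx -77.759$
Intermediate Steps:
$D{\left(J \right)} = -2$ ($D{\left(J \right)} = -6 + 4 = -2$)
$r = - \frac{1459}{2}$ ($r = \left(- \frac{1}{4}\right) 2918 = - \frac{1459}{2} \approx -729.5$)
$O{\left(G,o \right)} = o - 50 G + 2 G o$ ($O{\left(G,o \right)} = \left(- 50 G + 2 G o\right) + o = o - 50 G + 2 G o$)
$\frac{4367}{O{\left(1,D{\left(3 \right)} \right)}} + \frac{r}{-3263} = \frac{4367}{-2 - 50 + 2 \cdot 1 \left(-2\right)} - \frac{1459}{2 \left(-3263\right)} = \frac{4367}{-2 - 50 - 4} - - \frac{1459}{6526} = \frac{4367}{-56} + \frac{1459}{6526} = 4367 \left(- \frac{1}{56}\right) + \frac{1459}{6526} = - \frac{4367}{56} + \frac{1459}{6526} = - \frac{14208669}{182728}$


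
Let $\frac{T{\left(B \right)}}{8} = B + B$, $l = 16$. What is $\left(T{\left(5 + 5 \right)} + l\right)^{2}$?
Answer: $30976$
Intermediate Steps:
$T{\left(B \right)} = 16 B$ ($T{\left(B \right)} = 8 \left(B + B\right) = 8 \cdot 2 B = 16 B$)
$\left(T{\left(5 + 5 \right)} + l\right)^{2} = \left(16 \left(5 + 5\right) + 16\right)^{2} = \left(16 \cdot 10 + 16\right)^{2} = \left(160 + 16\right)^{2} = 176^{2} = 30976$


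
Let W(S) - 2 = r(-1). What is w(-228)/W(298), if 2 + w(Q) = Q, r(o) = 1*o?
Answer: -230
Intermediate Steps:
r(o) = o
W(S) = 1 (W(S) = 2 - 1 = 1)
w(Q) = -2 + Q
w(-228)/W(298) = (-2 - 228)/1 = -230*1 = -230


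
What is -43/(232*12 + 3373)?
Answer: -43/6157 ≈ -0.0069839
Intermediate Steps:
-43/(232*12 + 3373) = -43/(2784 + 3373) = -43/6157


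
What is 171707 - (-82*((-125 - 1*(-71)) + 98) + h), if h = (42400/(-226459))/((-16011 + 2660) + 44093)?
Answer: 610254209502235/3480901289 ≈ 1.7532e+5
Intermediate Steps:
h = -21200/3480901289 (h = (42400*(-1/226459))/(-13351 + 44093) = -42400/226459/30742 = -42400/226459*1/30742 = -21200/3480901289 ≈ -6.0904e-6)
171707 - (-82*((-125 - 1*(-71)) + 98) + h) = 171707 - (-82*((-125 - 1*(-71)) + 98) - 21200/3480901289) = 171707 - (-82*((-125 + 71) + 98) - 21200/3480901289) = 171707 - (-82*(-54 + 98) - 21200/3480901289) = 171707 - (-82*44 - 21200/3480901289) = 171707 - (-3608 - 21200/3480901289) = 171707 - 1*(-12559091871912/3480901289) = 171707 + 12559091871912/3480901289 = 610254209502235/3480901289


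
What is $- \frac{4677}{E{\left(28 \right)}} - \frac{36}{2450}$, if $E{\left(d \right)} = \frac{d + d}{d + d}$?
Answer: $- \frac{5729343}{1225} \approx -4677.0$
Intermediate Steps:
$E{\left(d \right)} = 1$ ($E{\left(d \right)} = \frac{2 d}{2 d} = 2 d \frac{1}{2 d} = 1$)
$- \frac{4677}{E{\left(28 \right)}} - \frac{36}{2450} = - \frac{4677}{1} - \frac{36}{2450} = \left(-4677\right) 1 - \frac{18}{1225} = -4677 - \frac{18}{1225} = - \frac{5729343}{1225}$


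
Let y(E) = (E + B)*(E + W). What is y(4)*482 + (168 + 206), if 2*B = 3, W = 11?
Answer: 40139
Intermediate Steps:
B = 3/2 (B = (½)*3 = 3/2 ≈ 1.5000)
y(E) = (11 + E)*(3/2 + E) (y(E) = (E + 3/2)*(E + 11) = (3/2 + E)*(11 + E) = (11 + E)*(3/2 + E))
y(4)*482 + (168 + 206) = (33/2 + 4² + (25/2)*4)*482 + (168 + 206) = (33/2 + 16 + 50)*482 + 374 = (165/2)*482 + 374 = 39765 + 374 = 40139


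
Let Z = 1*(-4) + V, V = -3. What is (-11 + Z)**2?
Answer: 324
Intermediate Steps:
Z = -7 (Z = 1*(-4) - 3 = -4 - 3 = -7)
(-11 + Z)**2 = (-11 - 7)**2 = (-18)**2 = 324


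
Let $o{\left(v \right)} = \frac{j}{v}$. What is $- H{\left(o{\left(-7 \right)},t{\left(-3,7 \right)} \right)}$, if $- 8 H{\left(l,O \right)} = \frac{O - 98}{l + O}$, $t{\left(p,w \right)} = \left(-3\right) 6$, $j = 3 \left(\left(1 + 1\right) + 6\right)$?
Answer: $\frac{203}{300} \approx 0.67667$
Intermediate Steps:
$j = 24$ ($j = 3 \left(2 + 6\right) = 3 \cdot 8 = 24$)
$t{\left(p,w \right)} = -18$
$o{\left(v \right)} = \frac{24}{v}$
$H{\left(l,O \right)} = - \frac{-98 + O}{8 \left(O + l\right)}$ ($H{\left(l,O \right)} = - \frac{\left(O - 98\right) \frac{1}{l + O}}{8} = - \frac{\left(-98 + O\right) \frac{1}{O + l}}{8} = - \frac{\frac{1}{O + l} \left(-98 + O\right)}{8} = - \frac{-98 + O}{8 \left(O + l\right)}$)
$- H{\left(o{\left(-7 \right)},t{\left(-3,7 \right)} \right)} = - \frac{98 - -18}{8 \left(-18 + \frac{24}{-7}\right)} = - \frac{98 + 18}{8 \left(-18 + 24 \left(- \frac{1}{7}\right)\right)} = - \frac{116}{8 \left(-18 - \frac{24}{7}\right)} = - \frac{116}{8 \left(- \frac{150}{7}\right)} = - \frac{\left(-7\right) 116}{8 \cdot 150} = \left(-1\right) \left(- \frac{203}{300}\right) = \frac{203}{300}$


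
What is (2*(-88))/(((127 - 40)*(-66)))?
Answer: 8/261 ≈ 0.030651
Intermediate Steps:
(2*(-88))/(((127 - 40)*(-66))) = -176/(87*(-66)) = -176/(-5742) = -176*(-1/5742) = 8/261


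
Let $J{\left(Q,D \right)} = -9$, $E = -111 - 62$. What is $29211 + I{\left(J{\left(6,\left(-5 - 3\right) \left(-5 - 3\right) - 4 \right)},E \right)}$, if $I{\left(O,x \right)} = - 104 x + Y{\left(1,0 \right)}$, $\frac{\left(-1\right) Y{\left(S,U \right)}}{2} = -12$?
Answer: $47227$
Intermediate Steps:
$E = -173$ ($E = -111 - 62 = -173$)
$Y{\left(S,U \right)} = 24$ ($Y{\left(S,U \right)} = \left(-2\right) \left(-12\right) = 24$)
$I{\left(O,x \right)} = 24 - 104 x$ ($I{\left(O,x \right)} = - 104 x + 24 = 24 - 104 x$)
$29211 + I{\left(J{\left(6,\left(-5 - 3\right) \left(-5 - 3\right) - 4 \right)},E \right)} = 29211 + \left(24 - -17992\right) = 29211 + \left(24 + 17992\right) = 29211 + 18016 = 47227$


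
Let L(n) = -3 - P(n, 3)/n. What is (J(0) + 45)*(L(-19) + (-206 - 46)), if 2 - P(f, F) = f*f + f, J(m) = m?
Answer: -233325/19 ≈ -12280.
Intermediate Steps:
P(f, F) = 2 - f - f² (P(f, F) = 2 - (f*f + f) = 2 - (f² + f) = 2 - (f + f²) = 2 + (-f - f²) = 2 - f - f²)
L(n) = -3 - (2 - n - n²)/n
(J(0) + 45)*(L(-19) + (-206 - 46)) = (0 + 45)*((-2 - 19 - 2/(-19)) + (-206 - 46)) = 45*((-2 - 19 - 2*(-1/19)) - 252) = 45*((-2 - 19 + 2/19) - 252) = 45*(-397/19 - 252) = 45*(-5185/19) = -233325/19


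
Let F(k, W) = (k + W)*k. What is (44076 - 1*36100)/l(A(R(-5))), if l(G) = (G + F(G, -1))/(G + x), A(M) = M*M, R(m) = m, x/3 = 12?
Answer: 486536/625 ≈ 778.46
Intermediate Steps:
F(k, W) = k*(W + k) (F(k, W) = (W + k)*k = k*(W + k))
x = 36 (x = 3*12 = 36)
A(M) = M²
l(G) = (G + G*(-1 + G))/(36 + G) (l(G) = (G + G*(-1 + G))/(G + 36) = (G + G*(-1 + G))/(36 + G))
(44076 - 1*36100)/l(A(R(-5))) = (44076 - 1*36100)/((((-5)²)²/(36 + (-5)²))) = (44076 - 36100)/((25²/(36 + 25))) = 7976/((625/61)) = 7976/((625*(1/61))) = 7976/(625/61) = 7976*(61/625) = 486536/625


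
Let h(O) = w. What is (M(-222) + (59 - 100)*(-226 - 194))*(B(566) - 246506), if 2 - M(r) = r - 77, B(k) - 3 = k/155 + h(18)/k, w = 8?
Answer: -189449199256737/43865 ≈ -4.3189e+9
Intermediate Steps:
h(O) = 8
B(k) = 3 + 8/k + k/155 (B(k) = 3 + (k/155 + 8/k) = 3 + (8/k + k/155) = 3 + 8/k + k/155)
M(r) = 79 - r (M(r) = 2 - (r - 77) = 2 - (-77 + r) = 2 + (77 - r) = 79 - r)
(M(-222) + (59 - 100)*(-226 - 194))*(B(566) - 246506) = ((79 - 1*(-222)) + (59 - 100)*(-226 - 194))*((3 + 8/566 + (1/155)*566) - 246506) = ((79 + 222) - 41*(-420))*((3 + 8*(1/566) + 566/155) - 246506) = (301 + 17220)*((3 + 4/283 + 566/155) - 246506) = 17521*(292393/43865 - 246506) = 17521*(-10812693297/43865) = -189449199256737/43865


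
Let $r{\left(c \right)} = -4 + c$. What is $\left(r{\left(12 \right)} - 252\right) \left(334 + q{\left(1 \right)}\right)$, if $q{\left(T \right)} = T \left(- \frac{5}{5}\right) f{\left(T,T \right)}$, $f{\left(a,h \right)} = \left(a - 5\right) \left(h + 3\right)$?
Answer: $-85400$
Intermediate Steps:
$f{\left(a,h \right)} = \left(-5 + a\right) \left(3 + h\right)$
$q{\left(T \right)} = - T \left(-15 + T^{2} - 2 T\right)$ ($q{\left(T \right)} = T \left(- \frac{5}{5}\right) \left(-15 - 5 T + 3 T + T T\right) = T \left(\left(-5\right) \frac{1}{5}\right) \left(-15 - 5 T + 3 T + T^{2}\right) = T \left(-1\right) \left(-15 + T^{2} - 2 T\right) = - T \left(-15 + T^{2} - 2 T\right)$)
$\left(r{\left(12 \right)} - 252\right) \left(334 + q{\left(1 \right)}\right) = \left(\left(-4 + 12\right) - 252\right) \left(334 + 1 \left(15 - 1^{2} + 2 \cdot 1\right)\right) = \left(8 - 252\right) \left(334 + 1 \left(15 - 1 + 2\right)\right) = - 244 \left(334 + 1 \left(15 - 1 + 2\right)\right) = - 244 \left(334 + 1 \cdot 16\right) = - 244 \left(334 + 16\right) = \left(-244\right) 350 = -85400$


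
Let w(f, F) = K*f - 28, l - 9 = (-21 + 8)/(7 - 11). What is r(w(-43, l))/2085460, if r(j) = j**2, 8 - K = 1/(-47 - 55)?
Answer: 1443012169/21697125840 ≈ 0.066507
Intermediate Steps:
K = 817/102 (K = 8 - 1/(-47 - 55) = 8 - 1/(-102) = 8 - 1*(-1/102) = 8 + 1/102 = 817/102 ≈ 8.0098)
l = 49/4 (l = 9 + (-21 + 8)/(7 - 11) = 9 - 13/(-4) = 9 - 13*(-1/4) = 9 + 13/4 = 49/4 ≈ 12.250)
w(f, F) = -28 + 817*f/102 (w(f, F) = 817*f/102 - 28 = -28 + 817*f/102)
r(w(-43, l))/2085460 = (-28 + (817/102)*(-43))**2/2085460 = (-28 - 35131/102)**2*(1/2085460) = (-37987/102)**2*(1/2085460) = (1443012169/10404)*(1/2085460) = 1443012169/21697125840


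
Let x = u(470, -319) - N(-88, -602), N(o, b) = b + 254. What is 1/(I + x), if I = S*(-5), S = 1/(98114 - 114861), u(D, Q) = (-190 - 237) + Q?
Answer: -16747/6665301 ≈ -0.0025126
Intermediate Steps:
u(D, Q) = -427 + Q
S = -1/16747 (S = 1/(-16747) = -1/16747 ≈ -5.9712e-5)
N(o, b) = 254 + b
I = 5/16747 (I = -1/16747*(-5) = 5/16747 ≈ 0.00029856)
x = -398 (x = (-427 - 319) - (254 - 602) = -746 - 1*(-348) = -746 + 348 = -398)
1/(I + x) = 1/(5/16747 - 398) = 1/(-6665301/16747) = -16747/6665301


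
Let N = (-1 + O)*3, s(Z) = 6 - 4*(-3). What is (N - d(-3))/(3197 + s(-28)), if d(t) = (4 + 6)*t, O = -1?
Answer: 24/3215 ≈ 0.0074650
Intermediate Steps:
d(t) = 10*t
s(Z) = 18 (s(Z) = 6 + 12 = 18)
N = -6 (N = (-1 - 1)*3 = -2*3 = -6)
(N - d(-3))/(3197 + s(-28)) = (-6 - 10*(-3))/(3197 + 18) = (-6 - 1*(-30))/3215 = (-6 + 30)/3215 = (1/3215)*24 = 24/3215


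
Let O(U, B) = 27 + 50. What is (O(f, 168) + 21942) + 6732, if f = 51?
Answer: 28751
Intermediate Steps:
O(U, B) = 77
(O(f, 168) + 21942) + 6732 = (77 + 21942) + 6732 = 22019 + 6732 = 28751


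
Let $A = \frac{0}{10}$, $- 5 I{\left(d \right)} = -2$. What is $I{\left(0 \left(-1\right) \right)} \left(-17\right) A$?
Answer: $0$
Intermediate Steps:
$I{\left(d \right)} = \frac{2}{5}$ ($I{\left(d \right)} = \left(- \frac{1}{5}\right) \left(-2\right) = \frac{2}{5}$)
$A = 0$ ($A = 0 \cdot \frac{1}{10} = 0$)
$I{\left(0 \left(-1\right) \right)} \left(-17\right) A = \frac{2}{5} \left(-17\right) 0 = \left(- \frac{34}{5}\right) 0 = 0$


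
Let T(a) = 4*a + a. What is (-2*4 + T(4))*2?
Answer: 24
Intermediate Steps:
T(a) = 5*a
(-2*4 + T(4))*2 = (-2*4 + 5*4)*2 = (-8 + 20)*2 = 12*2 = 24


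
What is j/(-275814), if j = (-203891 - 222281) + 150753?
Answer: 275419/275814 ≈ 0.99857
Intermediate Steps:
j = -275419 (j = -426172 + 150753 = -275419)
j/(-275814) = -275419/(-275814) = -275419*(-1/275814) = 275419/275814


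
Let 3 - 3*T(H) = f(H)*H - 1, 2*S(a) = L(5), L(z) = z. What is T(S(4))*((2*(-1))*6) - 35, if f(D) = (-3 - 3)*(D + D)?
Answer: -351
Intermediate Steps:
f(D) = -12*D
S(a) = 5/2 (S(a) = (1/2)*5 = 5/2)
T(H) = 4/3 + 4*H**2 (T(H) = 1 - ((-12*H)*H - 1)/3 = 1 - (-12*H**2 - 1)/3 = 1 - (-1 - 12*H**2)/3 = 1 + (1/3 + 4*H**2) = 4/3 + 4*H**2)
T(S(4))*((2*(-1))*6) - 35 = (4/3 + 4*(5/2)**2)*((2*(-1))*6) - 35 = (4/3 + 4*(25/4))*(-2*6) - 35 = (4/3 + 25)*(-12) - 35 = (79/3)*(-12) - 35 = -316 - 35 = -351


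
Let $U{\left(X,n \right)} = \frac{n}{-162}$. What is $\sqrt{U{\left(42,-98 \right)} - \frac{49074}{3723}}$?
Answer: $\frac{i \sqrt{1568858549}}{11169} \approx 3.5463 i$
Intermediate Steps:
$U{\left(X,n \right)} = - \frac{n}{162}$ ($U{\left(X,n \right)} = n \left(- \frac{1}{162}\right) = - \frac{n}{162}$)
$\sqrt{U{\left(42,-98 \right)} - \frac{49074}{3723}} = \sqrt{\left(- \frac{1}{162}\right) \left(-98\right) - \frac{49074}{3723}} = \sqrt{\frac{49}{81} - \frac{16358}{1241}} = \sqrt{- \frac{1264189}{100521}} = \frac{i \sqrt{1568858549}}{11169}$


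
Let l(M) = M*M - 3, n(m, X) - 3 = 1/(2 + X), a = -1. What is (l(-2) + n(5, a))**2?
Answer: 25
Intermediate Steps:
n(m, X) = 3 + 1/(2 + X)
l(M) = -3 + M**2 (l(M) = M**2 - 3 = -3 + M**2)
(l(-2) + n(5, a))**2 = ((-3 + (-2)**2) + (7 + 3*(-1))/(2 - 1))**2 = ((-3 + 4) + (7 - 3)/1)**2 = (1 + 1*4)**2 = (1 + 4)**2 = 5**2 = 25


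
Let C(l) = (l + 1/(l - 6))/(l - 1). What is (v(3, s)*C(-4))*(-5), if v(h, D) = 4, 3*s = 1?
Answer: -82/5 ≈ -16.400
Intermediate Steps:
s = 1/3 (s = (1/3)*1 = 1/3 ≈ 0.33333)
C(l) = (l + 1/(-6 + l))/(-1 + l)
(v(3, s)*C(-4))*(-5) = (4*((1 + (-4)**2 - 6*(-4))/(6 + (-4)**2 - 7*(-4))))*(-5) = (4*((1 + 16 + 24)/(6 + 16 + 28)))*(-5) = (4*(41/50))*(-5) = (82/25)*(-5) = -82/5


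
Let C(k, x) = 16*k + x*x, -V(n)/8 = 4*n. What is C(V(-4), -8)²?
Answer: 4460544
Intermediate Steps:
V(n) = -32*n
C(k, x) = x² + 16*k (C(k, x) = 16*k + x² = x² + 16*k)
C(V(-4), -8)² = ((-8)² + 16*(-32*(-4)))² = (64 + 16*128)² = (64 + 2048)² = 2112² = 4460544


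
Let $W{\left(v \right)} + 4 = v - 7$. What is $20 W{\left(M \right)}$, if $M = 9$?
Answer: $-40$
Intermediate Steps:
$W{\left(v \right)} = -11 + v$ ($W{\left(v \right)} = -4 + \left(v - 7\right) = -4 + \left(-7 + v\right) = -11 + v$)
$20 W{\left(M \right)} = 20 \left(-11 + 9\right) = 20 \left(-2\right) = -40$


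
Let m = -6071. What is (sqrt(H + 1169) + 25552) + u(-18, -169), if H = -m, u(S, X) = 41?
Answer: 25593 + 2*sqrt(1810) ≈ 25678.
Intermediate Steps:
H = 6071 (H = -1*(-6071) = 6071)
(sqrt(H + 1169) + 25552) + u(-18, -169) = (sqrt(6071 + 1169) + 25552) + 41 = (sqrt(7240) + 25552) + 41 = (2*sqrt(1810) + 25552) + 41 = (25552 + 2*sqrt(1810)) + 41 = 25593 + 2*sqrt(1810)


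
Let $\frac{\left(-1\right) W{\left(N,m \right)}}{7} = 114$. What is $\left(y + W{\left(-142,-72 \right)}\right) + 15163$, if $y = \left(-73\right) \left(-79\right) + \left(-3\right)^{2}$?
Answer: $20141$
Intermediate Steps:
$W{\left(N,m \right)} = -798$ ($W{\left(N,m \right)} = \left(-7\right) 114 = -798$)
$y = 5776$ ($y = 5767 + 9 = 5776$)
$\left(y + W{\left(-142,-72 \right)}\right) + 15163 = \left(5776 - 798\right) + 15163 = 4978 + 15163 = 20141$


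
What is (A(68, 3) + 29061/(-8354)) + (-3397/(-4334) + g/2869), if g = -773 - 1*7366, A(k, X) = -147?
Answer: -3961085685409/25968922771 ≈ -152.53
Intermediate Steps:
g = -8139 (g = -773 - 7366 = -8139)
(A(68, 3) + 29061/(-8354)) + (-3397/(-4334) + g/2869) = (-147 + 29061/(-8354)) + (-3397/(-4334) - 8139/2869) = (-147 + 29061*(-1/8354)) + (-3397*(-1/4334) - 8139*1/2869) = (-147 - 29061/8354) + (3397/4334 - 8139/2869) = -1257099/8354 - 25528433/12434246 = -3961085685409/25968922771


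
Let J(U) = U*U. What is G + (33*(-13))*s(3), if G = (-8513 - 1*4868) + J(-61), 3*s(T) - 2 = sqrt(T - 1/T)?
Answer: -9946 - 286*sqrt(6)/3 ≈ -10180.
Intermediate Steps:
J(U) = U**2
s(T) = 2/3 + sqrt(T - 1/T)/3
G = -9660 (G = (-8513 - 1*4868) + (-61)**2 = (-8513 - 4868) + 3721 = -13381 + 3721 = -9660)
G + (33*(-13))*s(3) = -9660 + (33*(-13))*(2/3 + sqrt((-1 + 3**2)/3)/3) = -9660 - 429*(2/3 + sqrt((-1 + 9)/3)/3) = -9660 - 429*(2/3 + sqrt((1/3)*8)/3) = -9660 - 429*(2/3 + sqrt(8/3)/3) = -9660 - 429*(2/3 + (2*sqrt(6)/3)/3) = -9660 - 429*(2/3 + 2*sqrt(6)/9) = -9660 + (-286 - 286*sqrt(6)/3) = -9946 - 286*sqrt(6)/3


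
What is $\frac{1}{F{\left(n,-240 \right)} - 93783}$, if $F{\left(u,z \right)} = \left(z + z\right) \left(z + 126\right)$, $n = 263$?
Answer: $- \frac{1}{39063} \approx -2.56 \cdot 10^{-5}$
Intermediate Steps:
$F{\left(u,z \right)} = 2 z \left(126 + z\right)$
$\frac{1}{F{\left(n,-240 \right)} - 93783} = \frac{1}{2 \left(-240\right) \left(126 - 240\right) - 93783} = \frac{1}{2 \left(-240\right) \left(-114\right) - 93783} = \frac{1}{54720 - 93783} = \frac{1}{-39063} = - \frac{1}{39063}$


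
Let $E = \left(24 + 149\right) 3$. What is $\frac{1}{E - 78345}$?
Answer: $- \frac{1}{77826} \approx -1.2849 \cdot 10^{-5}$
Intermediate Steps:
$E = 519$ ($E = 173 \cdot 3 = 519$)
$\frac{1}{E - 78345} = \frac{1}{519 - 78345} = \frac{1}{-77826} = - \frac{1}{77826}$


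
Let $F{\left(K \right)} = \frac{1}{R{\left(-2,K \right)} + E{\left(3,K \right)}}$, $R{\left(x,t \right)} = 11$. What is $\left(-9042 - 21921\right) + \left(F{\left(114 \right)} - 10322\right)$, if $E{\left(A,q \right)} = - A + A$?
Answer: $- \frac{454134}{11} \approx -41285.0$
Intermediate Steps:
$E{\left(A,q \right)} = 0$
$F{\left(K \right)} = \frac{1}{11}$ ($F{\left(K \right)} = \frac{1}{11 + 0} = \frac{1}{11}$)
$\left(-9042 - 21921\right) + \left(F{\left(114 \right)} - 10322\right) = \left(-9042 - 21921\right) + \left(\frac{1}{11} - 10322\right) = -30963 - \frac{113541}{11} = - \frac{454134}{11}$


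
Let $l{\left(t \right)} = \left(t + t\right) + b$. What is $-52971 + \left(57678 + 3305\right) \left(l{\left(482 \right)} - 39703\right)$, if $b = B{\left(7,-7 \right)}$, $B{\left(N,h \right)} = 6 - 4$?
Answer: $-2362351442$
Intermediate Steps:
$B{\left(N,h \right)} = 2$ ($B{\left(N,h \right)} = 6 - 4 = 2$)
$b = 2$
$l{\left(t \right)} = 2 + 2 t$ ($l{\left(t \right)} = \left(t + t\right) + 2 = 2 t + 2 = 2 + 2 t$)
$-52971 + \left(57678 + 3305\right) \left(l{\left(482 \right)} - 39703\right) = -52971 + \left(57678 + 3305\right) \left(\left(2 + 2 \cdot 482\right) - 39703\right) = -52971 + 60983 \left(\left(2 + 964\right) - 39703\right) = -52971 + 60983 \left(966 - 39703\right) = -52971 + 60983 \left(-38737\right) = -52971 - 2362298471 = -2362351442$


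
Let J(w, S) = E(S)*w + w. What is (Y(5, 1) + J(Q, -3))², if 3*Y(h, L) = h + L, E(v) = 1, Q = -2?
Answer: 4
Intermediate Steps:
J(w, S) = 2*w (J(w, S) = 1*w + w = w + w = 2*w)
Y(h, L) = L/3 + h/3 (Y(h, L) = (h + L)/3 = (L + h)/3 = L/3 + h/3)
(Y(5, 1) + J(Q, -3))² = (((⅓)*1 + (⅓)*5) + 2*(-2))² = ((⅓ + 5/3) - 4)² = (2 - 4)² = (-2)² = 4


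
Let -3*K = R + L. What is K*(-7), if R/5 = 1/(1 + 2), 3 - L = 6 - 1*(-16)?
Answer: -364/9 ≈ -40.444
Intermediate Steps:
L = -19 (L = 3 - (6 - 1*(-16)) = 3 - (6 + 16) = 3 - 1*22 = 3 - 22 = -19)
R = 5/3 (R = 5/(1 + 2) = 5/3 ≈ 1.6667)
K = 52/9 (K = -(5/3 - 19)/3 = -1/3*(-52/3) = 52/9 ≈ 5.7778)
K*(-7) = (52/9)*(-7) = -364/9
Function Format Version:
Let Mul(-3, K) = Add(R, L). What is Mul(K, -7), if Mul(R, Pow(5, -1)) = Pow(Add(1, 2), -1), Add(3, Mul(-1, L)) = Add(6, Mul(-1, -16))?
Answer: Rational(-364, 9) ≈ -40.444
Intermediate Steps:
L = -19 (L = Add(3, Mul(-1, Add(6, Mul(-1, -16)))) = Add(3, Mul(-1, Add(6, 16))) = Add(3, Mul(-1, 22)) = Add(3, -22) = -19)
R = Rational(5, 3) (R = Mul(5, Pow(Add(1, 2), -1)) = Mul(5, Pow(3, -1)) = Mul(5, Rational(1, 3)) = Rational(5, 3) ≈ 1.6667)
K = Rational(52, 9) (K = Mul(Rational(-1, 3), Add(Rational(5, 3), -19)) = Mul(Rational(-1, 3), Rational(-52, 3)) = Rational(52, 9) ≈ 5.7778)
Mul(K, -7) = Mul(Rational(52, 9), -7) = Rational(-364, 9)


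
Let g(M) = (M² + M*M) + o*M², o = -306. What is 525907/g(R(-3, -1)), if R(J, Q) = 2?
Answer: -525907/1216 ≈ -432.49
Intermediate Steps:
g(M) = -304*M² (g(M) = (M² + M*M) - 306*M² = (M² + M²) - 306*M² = 2*M² - 306*M² = -304*M²)
525907/g(R(-3, -1)) = 525907/((-304*2²)) = 525907/((-304*4)) = 525907/(-1216) = 525907*(-1/1216) = -525907/1216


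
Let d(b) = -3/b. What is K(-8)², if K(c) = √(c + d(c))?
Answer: -61/8 ≈ -7.6250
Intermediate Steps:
K(c) = √(c - 3/c)
K(-8)² = (√(-8 - 3/(-8)))² = (√(-8 - 3*(-⅛)))² = (√(-8 + 3/8))² = (√(-61/8))² = (I*√122/4)² = -61/8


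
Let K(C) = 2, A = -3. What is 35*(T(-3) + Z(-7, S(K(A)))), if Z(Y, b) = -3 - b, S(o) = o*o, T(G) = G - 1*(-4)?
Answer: -210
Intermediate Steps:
T(G) = 4 + G (T(G) = G + 4 = 4 + G)
S(o) = o**2
35*(T(-3) + Z(-7, S(K(A)))) = 35*((4 - 3) + (-3 - 1*2**2)) = 35*(1 + (-3 - 1*4)) = 35*(1 + (-3 - 4)) = 35*(1 - 7) = 35*(-6) = -210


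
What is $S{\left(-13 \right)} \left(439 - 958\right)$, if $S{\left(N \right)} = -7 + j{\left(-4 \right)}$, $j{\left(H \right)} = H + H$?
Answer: $7785$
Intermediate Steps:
$j{\left(H \right)} = 2 H$
$S{\left(N \right)} = -15$ ($S{\left(N \right)} = -7 + 2 \left(-4\right) = -7 - 8 = -15$)
$S{\left(-13 \right)} \left(439 - 958\right) = - 15 \left(439 - 958\right) = \left(-15\right) \left(-519\right) = 7785$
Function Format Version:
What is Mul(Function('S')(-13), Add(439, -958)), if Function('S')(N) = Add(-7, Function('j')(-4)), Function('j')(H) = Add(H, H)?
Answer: 7785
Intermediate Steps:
Function('j')(H) = Mul(2, H)
Function('S')(N) = -15 (Function('S')(N) = Add(-7, Mul(2, -4)) = Add(-7, -8) = -15)
Mul(Function('S')(-13), Add(439, -958)) = Mul(-15, Add(439, -958)) = Mul(-15, -519) = 7785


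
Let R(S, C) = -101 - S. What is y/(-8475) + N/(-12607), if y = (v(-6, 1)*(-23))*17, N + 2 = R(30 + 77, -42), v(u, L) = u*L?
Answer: -1323632/5087825 ≈ -0.26016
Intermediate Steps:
v(u, L) = L*u
N = -210 (N = -2 + (-101 - (30 + 77)) = -2 + (-101 - 1*107) = -2 + (-101 - 107) = -2 - 208 = -210)
y = 2346 (y = ((1*(-6))*(-23))*17 = -6*(-23)*17 = 138*17 = 2346)
y/(-8475) + N/(-12607) = 2346/(-8475) - 210/(-12607) = 2346*(-1/8475) - 210*(-1/12607) = -782/2825 + 30/1801 = -1323632/5087825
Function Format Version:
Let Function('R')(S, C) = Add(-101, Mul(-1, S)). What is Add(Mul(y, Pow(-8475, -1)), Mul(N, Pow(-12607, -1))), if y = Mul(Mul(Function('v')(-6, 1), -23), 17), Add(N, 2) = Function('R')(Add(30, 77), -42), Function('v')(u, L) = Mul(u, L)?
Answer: Rational(-1323632, 5087825) ≈ -0.26016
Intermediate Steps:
Function('v')(u, L) = Mul(L, u)
N = -210 (N = Add(-2, Add(-101, Mul(-1, Add(30, 77)))) = Add(-2, Add(-101, Mul(-1, 107))) = Add(-2, Add(-101, -107)) = Add(-2, -208) = -210)
y = 2346 (y = Mul(Mul(Mul(1, -6), -23), 17) = Mul(Mul(-6, -23), 17) = Mul(138, 17) = 2346)
Add(Mul(y, Pow(-8475, -1)), Mul(N, Pow(-12607, -1))) = Add(Mul(2346, Pow(-8475, -1)), Mul(-210, Pow(-12607, -1))) = Add(Mul(2346, Rational(-1, 8475)), Mul(-210, Rational(-1, 12607))) = Add(Rational(-782, 2825), Rational(30, 1801)) = Rational(-1323632, 5087825)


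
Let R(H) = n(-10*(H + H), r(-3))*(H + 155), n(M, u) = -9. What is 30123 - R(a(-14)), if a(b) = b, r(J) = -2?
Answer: 31392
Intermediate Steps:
R(H) = -1395 - 9*H (R(H) = -9*(H + 155) = -9*(155 + H) = -1395 - 9*H)
30123 - R(a(-14)) = 30123 - (-1395 - 9*(-14)) = 30123 - (-1395 + 126) = 30123 - 1*(-1269) = 30123 + 1269 = 31392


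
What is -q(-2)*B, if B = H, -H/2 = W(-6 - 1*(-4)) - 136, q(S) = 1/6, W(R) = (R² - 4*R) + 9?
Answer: -115/3 ≈ -38.333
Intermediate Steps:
W(R) = 9 + R² - 4*R
q(S) = ⅙
H = 230 (H = -2*((9 + (-6 - 1*(-4))² - 4*(-6 - 1*(-4))) - 136) = -2*((9 + (-6 + 4)² - 4*(-6 + 4)) - 136) = -2*((9 + (-2)² - 4*(-2)) - 136) = -2*((9 + 4 + 8) - 136) = -2*(21 - 136) = -2*(-115) = 230)
B = 230
-q(-2)*B = -230/6 = -1*115/3 = -115/3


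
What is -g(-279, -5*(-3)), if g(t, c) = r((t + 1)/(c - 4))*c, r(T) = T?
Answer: 4170/11 ≈ 379.09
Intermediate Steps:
g(t, c) = c*(1 + t)/(-4 + c) (g(t, c) = ((t + 1)/(c - 4))*c = ((1 + t)/(-4 + c))*c = c*(1 + t)/(-4 + c))
-g(-279, -5*(-3)) = -(-5*(-3))*(1 - 279)/(-4 - 5*(-3)) = -15*(-278)/(-4 + 15) = -15*(-278)/11 = -1*(-4170/11) = 4170/11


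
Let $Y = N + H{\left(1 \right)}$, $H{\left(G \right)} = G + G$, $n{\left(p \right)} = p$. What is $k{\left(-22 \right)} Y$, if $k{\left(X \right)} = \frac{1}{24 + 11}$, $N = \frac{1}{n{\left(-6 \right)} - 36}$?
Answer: $\frac{83}{1470} \approx 0.056463$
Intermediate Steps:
$H{\left(G \right)} = 2 G$
$N = - \frac{1}{42}$ ($N = \frac{1}{-6 - 36} = \frac{1}{-42} = - \frac{1}{42} \approx -0.02381$)
$k{\left(X \right)} = \frac{1}{35}$
$Y = \frac{83}{42}$ ($Y = - \frac{1}{42} + 2 \cdot 1 = - \frac{1}{42} + 2 = \frac{83}{42} \approx 1.9762$)
$k{\left(-22 \right)} Y = \frac{1}{35} \cdot \frac{83}{42} = \frac{83}{1470}$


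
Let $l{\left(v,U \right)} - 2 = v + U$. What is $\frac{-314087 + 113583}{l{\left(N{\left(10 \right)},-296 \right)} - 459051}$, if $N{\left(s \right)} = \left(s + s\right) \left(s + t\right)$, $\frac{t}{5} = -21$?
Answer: $\frac{200504}{461245} \approx 0.4347$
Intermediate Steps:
$t = -105$ ($t = 5 \left(-21\right) = -105$)
$N{\left(s \right)} = 2 s \left(-105 + s\right)$ ($N{\left(s \right)} = \left(s + s\right) \left(s - 105\right) = 2 s \left(-105 + s\right)$)
$l{\left(v,U \right)} = 2 + U + v$ ($l{\left(v,U \right)} = 2 + \left(v + U\right) = 2 + \left(U + v\right) = 2 + U + v$)
$\frac{-314087 + 113583}{l{\left(N{\left(10 \right)},-296 \right)} - 459051} = \frac{-314087 + 113583}{\left(2 - 296 + 2 \cdot 10 \left(-105 + 10\right)\right) - 459051} = - \frac{200504}{\left(2 - 296 + 2 \cdot 10 \left(-95\right)\right) - 459051} = - \frac{200504}{\left(2 - 296 - 1900\right) - 459051} = - \frac{200504}{-2194 - 459051} = - \frac{200504}{-461245} = \left(-200504\right) \left(- \frac{1}{461245}\right) = \frac{200504}{461245}$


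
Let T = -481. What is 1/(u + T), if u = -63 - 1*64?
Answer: -1/608 ≈ -0.0016447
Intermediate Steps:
u = -127 (u = -63 - 64 = -127)
1/(u + T) = 1/(-127 - 481) = 1/(-608) = -1/608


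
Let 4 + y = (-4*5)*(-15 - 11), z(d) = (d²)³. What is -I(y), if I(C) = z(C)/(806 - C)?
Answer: -9437744461252608/145 ≈ -6.5088e+13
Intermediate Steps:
z(d) = d⁶
y = 516 (y = -4 + (-4*5)*(-15 - 11) = -4 - 20*(-26) = -4 + 520 = 516)
I(C) = C⁶/(806 - C)
-I(y) = -(-1)*516⁶/(-806 + 516) = -(-1)*18875488922505216/(-290) = -(-1)*18875488922505216*(-1)/290 = -1*9437744461252608/145 = -9437744461252608/145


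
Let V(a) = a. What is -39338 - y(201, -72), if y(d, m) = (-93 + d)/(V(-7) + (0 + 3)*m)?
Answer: -8772266/223 ≈ -39338.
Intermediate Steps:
y(d, m) = (-93 + d)/(-7 + 3*m) (y(d, m) = (-93 + d)/(-7 + (0 + 3)*m) = (-93 + d)/(-7 + 3*m))
-39338 - y(201, -72) = -39338 - (-93 + 201)/(-7 + 3*(-72)) = -39338 - 108/(-7 - 216) = -39338 - 108/(-223) = -39338 - (-1)*108/223 = -39338 - 1*(-108/223) = -39338 + 108/223 = -8772266/223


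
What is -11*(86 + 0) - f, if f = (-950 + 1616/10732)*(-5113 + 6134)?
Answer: 2599425248/2683 ≈ 9.6885e+5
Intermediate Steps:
f = -2601963366/2683 (f = (-950 + 1616*(1/10732))*1021 = (-950 + 404/2683)*1021 = -2548446/2683*1021 = -2601963366/2683 ≈ -9.6980e+5)
-11*(86 + 0) - f = -11*(86 + 0) - 1*(-2601963366/2683) = -11*86 + 2601963366/2683 = -946 + 2601963366/2683 = 2599425248/2683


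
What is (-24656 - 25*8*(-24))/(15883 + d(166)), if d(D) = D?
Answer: -19856/16049 ≈ -1.2372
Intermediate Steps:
(-24656 - 25*8*(-24))/(15883 + d(166)) = (-24656 - 25*8*(-24))/(15883 + 166) = (-24656 - 200*(-24))/16049 = (-24656 + 4800)*(1/16049) = -19856*1/16049 = -19856/16049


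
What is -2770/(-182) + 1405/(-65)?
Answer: -582/91 ≈ -6.3956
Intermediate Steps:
-2770/(-182) + 1405/(-65) = -2770*(-1/182) + 1405*(-1/65) = 1385/91 - 281/13 = -582/91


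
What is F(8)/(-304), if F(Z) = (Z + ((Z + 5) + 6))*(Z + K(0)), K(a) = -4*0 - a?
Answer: -27/38 ≈ -0.71053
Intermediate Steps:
K(a) = -a (K(a) = 0 - a = -a)
F(Z) = Z*(11 + 2*Z) (F(Z) = (Z + ((Z + 5) + 6))*(Z - 1*0) = (Z + ((5 + Z) + 6))*(Z + 0) = (Z + (11 + Z))*Z = (11 + 2*Z)*Z = Z*(11 + 2*Z))
F(8)/(-304) = (8*(11 + 2*8))/(-304) = (8*(11 + 16))*(-1/304) = (8*27)*(-1/304) = 216*(-1/304) = -27/38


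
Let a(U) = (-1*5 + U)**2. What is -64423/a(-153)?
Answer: -64423/24964 ≈ -2.5806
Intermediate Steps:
a(U) = (-5 + U)**2
-64423/a(-153) = -64423/(-5 - 153)**2 = -64423/((-158)**2) = -64423/24964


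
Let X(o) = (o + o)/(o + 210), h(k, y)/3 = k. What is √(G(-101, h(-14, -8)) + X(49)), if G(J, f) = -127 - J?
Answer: 2*I*√8769/37 ≈ 5.0618*I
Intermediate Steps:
h(k, y) = 3*k
X(o) = 2*o/(210 + o) (X(o) = (2*o)/(210 + o) = 2*o/(210 + o))
√(G(-101, h(-14, -8)) + X(49)) = √((-127 - 1*(-101)) + 2*49/(210 + 49)) = √((-127 + 101) + 2*49/259) = √(-26 + 2*49*(1/259)) = √(-26 + 14/37) = √(-948/37) = 2*I*√8769/37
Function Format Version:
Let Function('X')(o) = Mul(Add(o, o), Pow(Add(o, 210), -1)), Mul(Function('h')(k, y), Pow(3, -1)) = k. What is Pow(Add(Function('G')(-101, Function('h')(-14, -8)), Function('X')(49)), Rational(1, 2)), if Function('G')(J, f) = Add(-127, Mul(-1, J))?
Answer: Mul(Rational(2, 37), I, Pow(8769, Rational(1, 2))) ≈ Mul(5.0618, I)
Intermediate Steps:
Function('h')(k, y) = Mul(3, k)
Function('X')(o) = Mul(2, o, Pow(Add(210, o), -1)) (Function('X')(o) = Mul(Mul(2, o), Pow(Add(210, o), -1)) = Mul(2, o, Pow(Add(210, o), -1)))
Pow(Add(Function('G')(-101, Function('h')(-14, -8)), Function('X')(49)), Rational(1, 2)) = Pow(Add(Add(-127, Mul(-1, -101)), Mul(2, 49, Pow(Add(210, 49), -1))), Rational(1, 2)) = Pow(Add(Add(-127, 101), Mul(2, 49, Pow(259, -1))), Rational(1, 2)) = Pow(Add(-26, Mul(2, 49, Rational(1, 259))), Rational(1, 2)) = Pow(Add(-26, Rational(14, 37)), Rational(1, 2)) = Pow(Rational(-948, 37), Rational(1, 2)) = Mul(Rational(2, 37), I, Pow(8769, Rational(1, 2)))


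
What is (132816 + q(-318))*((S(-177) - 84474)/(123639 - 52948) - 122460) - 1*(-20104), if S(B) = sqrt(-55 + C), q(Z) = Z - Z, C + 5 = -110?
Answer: -1149773984852680/70691 + 132816*I*sqrt(170)/70691 ≈ -1.6265e+10 + 24.497*I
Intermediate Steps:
C = -115 (C = -5 - 110 = -115)
q(Z) = 0
S(B) = I*sqrt(170) (S(B) = sqrt(-55 - 115) = sqrt(-170) = I*sqrt(170))
(132816 + q(-318))*((S(-177) - 84474)/(123639 - 52948) - 122460) - 1*(-20104) = (132816 + 0)*((I*sqrt(170) - 84474)/(123639 - 52948) - 122460) - 1*(-20104) = 132816*((-84474 + I*sqrt(170))/70691 - 122460) + 20104 = 132816*((-84474 + I*sqrt(170))*(1/70691) - 122460) + 20104 = 132816*((-84474/70691 + I*sqrt(170)/70691) - 122460) + 20104 = 132816*(-8656904334/70691 + I*sqrt(170)/70691) + 20104 = (-1149775406024544/70691 + 132816*I*sqrt(170)/70691) + 20104 = -1149773984852680/70691 + 132816*I*sqrt(170)/70691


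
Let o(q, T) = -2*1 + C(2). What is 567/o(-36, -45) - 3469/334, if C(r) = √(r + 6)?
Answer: 45610/167 + 567*√2/2 ≈ 674.04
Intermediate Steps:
C(r) = √(6 + r)
o(q, T) = -2 + 2*√2 (o(q, T) = -2*1 + √(6 + 2) = -2 + √8 = -2 + 2*√2)
567/o(-36, -45) - 3469/334 = 567/(-2 + 2*√2) - 3469/334 = -3469/334 + 567/(-2 + 2*√2)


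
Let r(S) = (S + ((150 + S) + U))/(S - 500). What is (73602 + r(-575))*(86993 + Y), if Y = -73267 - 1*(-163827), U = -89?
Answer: 14048568454167/1075 ≈ 1.3068e+10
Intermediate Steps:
r(S) = (61 + 2*S)/(-500 + S) (r(S) = (S + ((150 + S) - 89))/(S - 500) = (S + (61 + S))/(-500 + S) = (61 + 2*S)/(-500 + S))
Y = 90560 (Y = -73267 + 163827 = 90560)
(73602 + r(-575))*(86993 + Y) = (73602 + (61 + 2*(-575))/(-500 - 575))*(86993 + 90560) = (73602 + (61 - 1150)/(-1075))*177553 = (73602 - 1/1075*(-1089))*177553 = (73602 + 1089/1075)*177553 = (79123239/1075)*177553 = 14048568454167/1075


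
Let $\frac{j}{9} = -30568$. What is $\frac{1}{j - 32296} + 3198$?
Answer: $\frac{983090783}{307408} \approx 3198.0$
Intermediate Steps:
$j = -275112$ ($j = 9 \left(-30568\right) = -275112$)
$\frac{1}{j - 32296} + 3198 = \frac{1}{-275112 - 32296} + 3198 = \frac{1}{-307408} + 3198 = - \frac{1}{307408} + 3198 = \frac{983090783}{307408}$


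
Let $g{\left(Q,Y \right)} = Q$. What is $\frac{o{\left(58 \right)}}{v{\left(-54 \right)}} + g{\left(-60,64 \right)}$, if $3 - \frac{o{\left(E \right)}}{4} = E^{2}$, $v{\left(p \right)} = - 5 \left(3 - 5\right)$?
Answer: $- \frac{7022}{5} \approx -1404.4$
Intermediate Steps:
$v{\left(p \right)} = 10$ ($v{\left(p \right)} = - 5 \left(3 - 5\right) = \left(-5\right) \left(-2\right) = 10$)
$o{\left(E \right)} = 12 - 4 E^{2}$
$\frac{o{\left(58 \right)}}{v{\left(-54 \right)}} + g{\left(-60,64 \right)} = \frac{12 - 4 \cdot 58^{2}}{10} - 60 = \left(12 - 13456\right) \frac{1}{10} - 60 = \left(-13444\right) \frac{1}{10} - 60 = - \frac{6722}{5} - 60 = - \frac{7022}{5}$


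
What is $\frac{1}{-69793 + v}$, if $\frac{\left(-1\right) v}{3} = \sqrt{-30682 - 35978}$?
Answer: $\frac{i}{- 69793 i + 6 \sqrt{16665}} \approx -1.4326 \cdot 10^{-5} + 1.5899 \cdot 10^{-7} i$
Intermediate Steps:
$v = - 6 i \sqrt{16665}$ ($v = - 3 \sqrt{-30682 - 35978} = - 3 \sqrt{-66660} = - 3 \cdot 2 i \sqrt{16665} = - 6 i \sqrt{16665} \approx - 774.56 i$)
$\frac{1}{-69793 + v} = \frac{1}{-69793 - 6 i \sqrt{16665}}$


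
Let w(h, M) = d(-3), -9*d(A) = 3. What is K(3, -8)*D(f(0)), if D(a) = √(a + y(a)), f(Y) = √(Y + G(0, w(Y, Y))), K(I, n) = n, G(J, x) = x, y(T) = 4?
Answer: -8*√(36 + 3*I*√3)/3 ≈ -16.041 - 1.1517*I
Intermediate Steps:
d(A) = -⅓ (d(A) = -⅑*3 = -⅓)
w(h, M) = -⅓
f(Y) = √(-⅓ + Y) (f(Y) = √(Y - ⅓) = √(-⅓ + Y))
D(a) = √(4 + a) (D(a) = √(a + 4) = √(4 + a))
K(3, -8)*D(f(0)) = -8*√(4 + √(-3 + 9*0)/3) = -8*√(4 + √(-3 + 0)/3) = -8*√(4 + √(-3)/3) = -8*√(4 + (I*√3)/3) = -8*√(4 + I*√3/3)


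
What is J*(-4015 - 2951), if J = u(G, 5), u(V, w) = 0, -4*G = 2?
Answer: 0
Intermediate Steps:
G = -1/2 (G = -1/4*2 = -1/2 ≈ -0.50000)
J = 0
J*(-4015 - 2951) = 0*(-4015 - 2951) = 0*(-6966) = 0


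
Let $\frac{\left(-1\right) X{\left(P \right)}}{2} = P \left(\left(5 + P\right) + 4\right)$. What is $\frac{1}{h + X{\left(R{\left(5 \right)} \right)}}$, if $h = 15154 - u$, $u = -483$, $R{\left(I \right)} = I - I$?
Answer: $\frac{1}{15637} \approx 6.3951 \cdot 10^{-5}$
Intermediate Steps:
$R{\left(I \right)} = 0$
$h = 15637$ ($h = 15154 - -483 = 15154 + 483 = 15637$)
$X{\left(P \right)} = - 2 P \left(9 + P\right)$ ($X{\left(P \right)} = - 2 P \left(\left(5 + P\right) + 4\right) = - 2 P \left(9 + P\right)$)
$\frac{1}{h + X{\left(R{\left(5 \right)} \right)}} = \frac{1}{15637 - 0 \left(9 + 0\right)} = \frac{1}{15637 - 0 \cdot 9} = \frac{1}{15637 + 0} = \frac{1}{15637}$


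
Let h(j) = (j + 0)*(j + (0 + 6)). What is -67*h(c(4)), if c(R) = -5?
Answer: 335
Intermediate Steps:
h(j) = j*(6 + j) (h(j) = j*(j + 6) = j*(6 + j))
-67*h(c(4)) = -(-335)*(6 - 5) = -(-335) = -67*(-5) = 335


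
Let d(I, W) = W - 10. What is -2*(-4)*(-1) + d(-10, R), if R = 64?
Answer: 46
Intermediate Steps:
d(I, W) = -10 + W
-2*(-4)*(-1) + d(-10, R) = -2*(-4)*(-1) + (-10 + 64) = -(-8)*(-1) + 54 = -1*8 + 54 = -8 + 54 = 46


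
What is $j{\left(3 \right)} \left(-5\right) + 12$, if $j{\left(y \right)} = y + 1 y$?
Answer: $-18$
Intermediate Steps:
$j{\left(y \right)} = 2 y$ ($j{\left(y \right)} = y + y = 2 y$)
$j{\left(3 \right)} \left(-5\right) + 12 = 2 \cdot 3 \left(-5\right) + 12 = 6 \left(-5\right) + 12 = -30 + 12 = -18$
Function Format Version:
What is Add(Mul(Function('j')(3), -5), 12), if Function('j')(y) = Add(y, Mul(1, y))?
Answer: -18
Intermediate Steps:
Function('j')(y) = Mul(2, y) (Function('j')(y) = Add(y, y) = Mul(2, y))
Add(Mul(Function('j')(3), -5), 12) = Add(Mul(Mul(2, 3), -5), 12) = Add(Mul(6, -5), 12) = Add(-30, 12) = -18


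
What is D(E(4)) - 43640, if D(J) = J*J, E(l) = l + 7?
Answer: -43519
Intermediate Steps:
E(l) = 7 + l
D(J) = J²
D(E(4)) - 43640 = (7 + 4)² - 43640 = 11² - 43640 = 121 - 43640 = -43519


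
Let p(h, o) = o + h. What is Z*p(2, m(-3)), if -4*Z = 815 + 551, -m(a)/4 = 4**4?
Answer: 349013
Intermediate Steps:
m(a) = -1024 (m(a) = -4*4**4 = -4*256 = -1024)
p(h, o) = h + o
Z = -683/2 (Z = -(815 + 551)/4 = -1/4*1366 = -683/2 ≈ -341.50)
Z*p(2, m(-3)) = -683*(2 - 1024)/2 = -683/2*(-1022) = 349013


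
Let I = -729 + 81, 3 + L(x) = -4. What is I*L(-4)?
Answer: 4536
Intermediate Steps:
L(x) = -7 (L(x) = -3 - 4 = -7)
I = -648
I*L(-4) = -648*(-7) = 4536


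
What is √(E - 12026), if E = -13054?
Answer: 2*I*√6270 ≈ 158.37*I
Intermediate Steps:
√(E - 12026) = √(-13054 - 12026) = √(-25080) = 2*I*√6270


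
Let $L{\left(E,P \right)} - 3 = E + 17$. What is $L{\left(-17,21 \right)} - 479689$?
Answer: $-479686$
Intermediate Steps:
$L{\left(E,P \right)} = 20 + E$ ($L{\left(E,P \right)} = 3 + \left(E + 17\right) = 3 + \left(17 + E\right) = 20 + E$)
$L{\left(-17,21 \right)} - 479689 = \left(20 - 17\right) - 479689 = 3 - 479689 = -479686$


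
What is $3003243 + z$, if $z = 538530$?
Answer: $3541773$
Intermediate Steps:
$3003243 + z = 3003243 + 538530 = 3541773$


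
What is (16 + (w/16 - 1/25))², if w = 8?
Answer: 677329/2500 ≈ 270.93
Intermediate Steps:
(16 + (w/16 - 1/25))² = (16 + (8/16 - 1/25))² = (16 + (8*(1/16) - 1*1/25))² = (16 + (½ - 1/25))² = (16 + 23/50)² = (823/50)² = 677329/2500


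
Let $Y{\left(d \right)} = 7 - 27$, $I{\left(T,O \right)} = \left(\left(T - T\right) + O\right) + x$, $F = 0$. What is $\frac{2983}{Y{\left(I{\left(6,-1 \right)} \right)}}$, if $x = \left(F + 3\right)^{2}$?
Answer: $- \frac{2983}{20} \approx -149.15$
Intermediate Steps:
$x = 9$ ($x = \left(0 + 3\right)^{2} = 3^{2} = 9$)
$I{\left(T,O \right)} = 9 + O$ ($I{\left(T,O \right)} = \left(\left(T - T\right) + O\right) + 9 = \left(0 + O\right) + 9 = O + 9 = 9 + O$)
$Y{\left(d \right)} = -20$
$\frac{2983}{Y{\left(I{\left(6,-1 \right)} \right)}} = \frac{2983}{-20} = 2983 \left(- \frac{1}{20}\right) = - \frac{2983}{20}$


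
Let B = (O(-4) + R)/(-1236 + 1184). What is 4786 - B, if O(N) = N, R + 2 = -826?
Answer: 4770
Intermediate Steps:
R = -828 (R = -2 - 826 = -828)
B = 16 (B = (-4 - 828)/(-1236 + 1184) = -832/(-52) = -832*(-1/52) = 16)
4786 - B = 4786 - 1*16 = 4786 - 16 = 4770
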